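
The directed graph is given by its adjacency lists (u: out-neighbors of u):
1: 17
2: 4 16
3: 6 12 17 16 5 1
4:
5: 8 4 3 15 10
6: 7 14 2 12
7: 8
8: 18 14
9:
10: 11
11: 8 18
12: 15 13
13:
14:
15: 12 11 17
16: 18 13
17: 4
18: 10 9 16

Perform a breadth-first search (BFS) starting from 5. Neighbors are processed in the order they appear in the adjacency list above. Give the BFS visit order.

Visit 5; enqueue 8, 4, 3, 15, 10 → queue [8, 4, 3, 15, 10]
Visit 8; enqueue 18, 14 → queue [4, 3, 15, 10, 18, 14]
Visit 4 → queue [3, 15, 10, 18, 14]
Visit 3; enqueue 6, 12, 17, 16, 1 → queue [15, 10, 18, 14, 6, 12, 17, 16, 1]
Visit 15; enqueue 11 → queue [10, 18, 14, 6, 12, 17, 16, 1, 11]
Visit 10 → queue [18, 14, 6, 12, 17, 16, 1, 11]
Visit 18; enqueue 9 → queue [14, 6, 12, 17, 16, 1, 11, 9]
Visit 14 → queue [6, 12, 17, 16, 1, 11, 9]
Visit 6; enqueue 7, 2 → queue [12, 17, 16, 1, 11, 9, 7, 2]
Visit 12; enqueue 13 → queue [17, 16, 1, 11, 9, 7, 2, 13]
Visit 17 → queue [16, 1, 11, 9, 7, 2, 13]
Visit 16 → queue [1, 11, 9, 7, 2, 13]
Visit 1 → queue [11, 9, 7, 2, 13]
Visit 11 → queue [9, 7, 2, 13]
Visit 9 → queue [7, 2, 13]
Visit 7 → queue [2, 13]
Visit 2 → queue [13]
Visit 13 → queue []

5 8 4 3 15 10 18 14 6 12 17 16 1 11 9 7 2 13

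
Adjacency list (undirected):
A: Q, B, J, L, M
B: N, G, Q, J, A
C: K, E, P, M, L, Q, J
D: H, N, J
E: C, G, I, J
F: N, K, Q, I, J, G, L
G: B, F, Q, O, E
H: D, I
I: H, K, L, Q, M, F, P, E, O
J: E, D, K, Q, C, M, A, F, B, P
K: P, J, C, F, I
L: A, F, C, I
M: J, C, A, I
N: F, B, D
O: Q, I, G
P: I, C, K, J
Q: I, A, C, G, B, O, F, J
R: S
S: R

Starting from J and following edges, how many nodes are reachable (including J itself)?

17

BFS from J visits: J, E, D, K, Q, C, M, A, F, B, P, G, I, H, N, O, L
Reachable nodes: 17 of 19 total.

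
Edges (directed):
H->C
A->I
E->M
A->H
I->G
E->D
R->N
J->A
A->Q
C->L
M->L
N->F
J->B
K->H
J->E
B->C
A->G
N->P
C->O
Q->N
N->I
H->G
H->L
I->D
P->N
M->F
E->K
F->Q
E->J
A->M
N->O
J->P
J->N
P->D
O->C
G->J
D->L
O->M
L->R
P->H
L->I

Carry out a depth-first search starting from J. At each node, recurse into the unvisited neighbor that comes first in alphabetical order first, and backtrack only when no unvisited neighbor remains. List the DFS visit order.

Visit J
J → A
A → G
A → H
H → C
C → L
L → I
I → D
L → R
R → N
N → F
F → Q
N → O
O → M
N → P
J → B
J → E
E → K

J, A, G, H, C, L, I, D, R, N, F, Q, O, M, P, B, E, K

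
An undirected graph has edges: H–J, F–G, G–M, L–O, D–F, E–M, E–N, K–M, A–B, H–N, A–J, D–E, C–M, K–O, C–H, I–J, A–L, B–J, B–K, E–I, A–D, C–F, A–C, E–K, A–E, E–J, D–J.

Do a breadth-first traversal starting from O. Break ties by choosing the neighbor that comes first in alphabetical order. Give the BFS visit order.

O K L B E M A J D I N C G H F

Visit O; enqueue K, L → queue [K, L]
Visit K; enqueue B, E, M → queue [L, B, E, M]
Visit L; enqueue A → queue [B, E, M, A]
Visit B; enqueue J → queue [E, M, A, J]
Visit E; enqueue D, I, N → queue [M, A, J, D, I, N]
Visit M; enqueue C, G → queue [A, J, D, I, N, C, G]
Visit A → queue [J, D, I, N, C, G]
Visit J; enqueue H → queue [D, I, N, C, G, H]
Visit D; enqueue F → queue [I, N, C, G, H, F]
Visit I → queue [N, C, G, H, F]
Visit N → queue [C, G, H, F]
Visit C → queue [G, H, F]
Visit G → queue [H, F]
Visit H → queue [F]
Visit F → queue []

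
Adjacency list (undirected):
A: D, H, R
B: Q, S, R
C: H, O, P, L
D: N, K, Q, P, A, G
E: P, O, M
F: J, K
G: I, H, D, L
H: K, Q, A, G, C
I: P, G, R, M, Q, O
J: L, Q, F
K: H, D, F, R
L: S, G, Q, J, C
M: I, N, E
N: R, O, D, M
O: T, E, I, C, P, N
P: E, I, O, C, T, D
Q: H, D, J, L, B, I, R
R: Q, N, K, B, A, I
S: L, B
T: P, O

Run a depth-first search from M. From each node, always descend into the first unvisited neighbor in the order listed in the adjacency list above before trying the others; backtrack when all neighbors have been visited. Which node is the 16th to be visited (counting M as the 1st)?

Visit M
M → I
I → P
P → E
E → O
O → T
O → C
C → H
H → K
K → D
D → N
N → R
R → Q
Q → J
J → L
L → S
S → B
L → G
J → F
R → A

Visit order: M, I, P, E, O, T, C, H, K, D, N, R, Q, J, L, S, B, G, F, A

S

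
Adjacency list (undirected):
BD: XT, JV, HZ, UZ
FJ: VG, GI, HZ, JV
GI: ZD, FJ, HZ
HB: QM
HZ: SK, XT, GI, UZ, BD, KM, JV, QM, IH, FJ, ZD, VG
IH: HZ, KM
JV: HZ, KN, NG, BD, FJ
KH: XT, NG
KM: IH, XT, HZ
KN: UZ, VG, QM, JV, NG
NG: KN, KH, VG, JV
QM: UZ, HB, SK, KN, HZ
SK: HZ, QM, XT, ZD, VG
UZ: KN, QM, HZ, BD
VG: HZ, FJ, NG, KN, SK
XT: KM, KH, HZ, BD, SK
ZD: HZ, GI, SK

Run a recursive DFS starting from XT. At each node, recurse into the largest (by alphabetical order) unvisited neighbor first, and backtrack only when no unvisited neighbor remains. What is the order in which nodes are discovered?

XT → SK → ZD → HZ → VG → NG → KN → UZ → QM → HB → BD → JV → FJ → GI → KH → KM → IH

Visit XT
XT → SK
SK → ZD
ZD → HZ
HZ → VG
VG → NG
NG → KN
KN → UZ
UZ → QM
QM → HB
UZ → BD
BD → JV
JV → FJ
FJ → GI
NG → KH
HZ → KM
KM → IH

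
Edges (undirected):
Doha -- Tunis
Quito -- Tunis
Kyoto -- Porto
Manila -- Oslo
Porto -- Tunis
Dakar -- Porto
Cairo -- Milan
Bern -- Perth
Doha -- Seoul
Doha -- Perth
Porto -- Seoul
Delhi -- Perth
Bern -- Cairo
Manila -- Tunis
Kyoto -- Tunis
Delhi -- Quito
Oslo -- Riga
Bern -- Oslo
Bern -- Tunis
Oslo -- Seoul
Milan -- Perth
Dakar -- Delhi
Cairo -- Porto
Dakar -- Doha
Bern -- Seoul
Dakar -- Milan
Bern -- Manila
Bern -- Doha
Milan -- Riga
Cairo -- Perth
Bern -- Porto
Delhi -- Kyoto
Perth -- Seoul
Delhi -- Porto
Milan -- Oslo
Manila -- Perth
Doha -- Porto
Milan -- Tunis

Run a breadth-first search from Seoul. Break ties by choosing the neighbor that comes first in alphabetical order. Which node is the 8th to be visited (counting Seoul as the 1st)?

Manila

Visit Seoul; enqueue Bern, Doha, Oslo, Perth, Porto → queue [Bern, Doha, Oslo, Perth, Porto]
Visit Bern; enqueue Cairo, Manila, Tunis → queue [Doha, Oslo, Perth, Porto, Cairo, Manila, Tunis]
Visit Doha; enqueue Dakar → queue [Oslo, Perth, Porto, Cairo, Manila, Tunis, Dakar]
Visit Oslo; enqueue Milan, Riga → queue [Perth, Porto, Cairo, Manila, Tunis, Dakar, Milan, Riga]
Visit Perth; enqueue Delhi → queue [Porto, Cairo, Manila, Tunis, Dakar, Milan, Riga, Delhi]
Visit Porto; enqueue Kyoto → queue [Cairo, Manila, Tunis, Dakar, Milan, Riga, Delhi, Kyoto]
Visit Cairo → queue [Manila, Tunis, Dakar, Milan, Riga, Delhi, Kyoto]
Visit Manila → queue [Tunis, Dakar, Milan, Riga, Delhi, Kyoto]
Visit Tunis; enqueue Quito → queue [Dakar, Milan, Riga, Delhi, Kyoto, Quito]
Visit Dakar → queue [Milan, Riga, Delhi, Kyoto, Quito]
Visit Milan → queue [Riga, Delhi, Kyoto, Quito]
Visit Riga → queue [Delhi, Kyoto, Quito]
Visit Delhi → queue [Kyoto, Quito]
Visit Kyoto → queue [Quito]
Visit Quito → queue []

Visit order: Seoul, Bern, Doha, Oslo, Perth, Porto, Cairo, Manila, Tunis, Dakar, Milan, Riga, Delhi, Kyoto, Quito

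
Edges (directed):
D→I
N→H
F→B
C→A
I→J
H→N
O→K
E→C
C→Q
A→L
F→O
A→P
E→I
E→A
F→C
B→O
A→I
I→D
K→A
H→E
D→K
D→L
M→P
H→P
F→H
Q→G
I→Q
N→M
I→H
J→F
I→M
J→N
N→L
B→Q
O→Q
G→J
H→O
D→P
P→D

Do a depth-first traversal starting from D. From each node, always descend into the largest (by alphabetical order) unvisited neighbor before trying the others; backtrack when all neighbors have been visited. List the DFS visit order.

D, P, L, K, A, I, Q, G, J, N, M, H, O, E, C, F, B

Visit D
D → P
D → L
D → K
K → A
A → I
I → Q
Q → G
G → J
J → N
N → M
N → H
H → O
H → E
E → C
J → F
F → B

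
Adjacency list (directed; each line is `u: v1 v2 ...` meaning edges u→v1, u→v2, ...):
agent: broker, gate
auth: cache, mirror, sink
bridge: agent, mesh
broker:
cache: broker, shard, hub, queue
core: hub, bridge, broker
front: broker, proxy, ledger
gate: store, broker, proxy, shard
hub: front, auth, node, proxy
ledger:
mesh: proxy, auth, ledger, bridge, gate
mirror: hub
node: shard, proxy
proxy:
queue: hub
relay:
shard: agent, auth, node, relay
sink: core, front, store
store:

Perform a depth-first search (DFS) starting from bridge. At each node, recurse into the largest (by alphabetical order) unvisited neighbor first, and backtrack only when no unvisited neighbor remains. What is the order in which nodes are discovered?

bridge, mesh, proxy, ledger, gate, store, shard, relay, node, auth, sink, front, broker, core, hub, mirror, cache, queue, agent

Visit bridge
bridge → mesh
mesh → proxy
mesh → ledger
mesh → gate
gate → store
gate → shard
shard → relay
shard → node
shard → auth
auth → sink
sink → front
front → broker
sink → core
core → hub
auth → mirror
auth → cache
cache → queue
shard → agent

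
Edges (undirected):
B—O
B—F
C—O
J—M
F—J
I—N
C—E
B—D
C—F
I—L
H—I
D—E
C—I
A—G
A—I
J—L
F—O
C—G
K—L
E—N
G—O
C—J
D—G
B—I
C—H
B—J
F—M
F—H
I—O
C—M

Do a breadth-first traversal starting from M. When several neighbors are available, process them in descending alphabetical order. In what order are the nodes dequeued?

Visit M; enqueue J, F, C → queue [J, F, C]
Visit J; enqueue L, B → queue [F, C, L, B]
Visit F; enqueue O, H → queue [C, L, B, O, H]
Visit C; enqueue I, G, E → queue [L, B, O, H, I, G, E]
Visit L; enqueue K → queue [B, O, H, I, G, E, K]
Visit B; enqueue D → queue [O, H, I, G, E, K, D]
Visit O → queue [H, I, G, E, K, D]
Visit H → queue [I, G, E, K, D]
Visit I; enqueue N, A → queue [G, E, K, D, N, A]
Visit G → queue [E, K, D, N, A]
Visit E → queue [K, D, N, A]
Visit K → queue [D, N, A]
Visit D → queue [N, A]
Visit N → queue [A]
Visit A → queue []

M, J, F, C, L, B, O, H, I, G, E, K, D, N, A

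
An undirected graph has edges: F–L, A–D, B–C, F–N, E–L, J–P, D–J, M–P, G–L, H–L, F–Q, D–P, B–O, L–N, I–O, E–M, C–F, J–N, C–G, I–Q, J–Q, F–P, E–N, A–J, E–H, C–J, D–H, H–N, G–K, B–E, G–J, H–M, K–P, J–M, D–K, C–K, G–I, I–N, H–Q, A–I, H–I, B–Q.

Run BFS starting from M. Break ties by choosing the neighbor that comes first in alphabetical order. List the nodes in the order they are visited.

Visit M; enqueue E, H, J, P → queue [E, H, J, P]
Visit E; enqueue B, L, N → queue [H, J, P, B, L, N]
Visit H; enqueue D, I, Q → queue [J, P, B, L, N, D, I, Q]
Visit J; enqueue A, C, G → queue [P, B, L, N, D, I, Q, A, C, G]
Visit P; enqueue F, K → queue [B, L, N, D, I, Q, A, C, G, F, K]
Visit B; enqueue O → queue [L, N, D, I, Q, A, C, G, F, K, O]
Visit L → queue [N, D, I, Q, A, C, G, F, K, O]
Visit N → queue [D, I, Q, A, C, G, F, K, O]
Visit D → queue [I, Q, A, C, G, F, K, O]
Visit I → queue [Q, A, C, G, F, K, O]
Visit Q → queue [A, C, G, F, K, O]
Visit A → queue [C, G, F, K, O]
Visit C → queue [G, F, K, O]
Visit G → queue [F, K, O]
Visit F → queue [K, O]
Visit K → queue [O]
Visit O → queue []

M E H J P B L N D I Q A C G F K O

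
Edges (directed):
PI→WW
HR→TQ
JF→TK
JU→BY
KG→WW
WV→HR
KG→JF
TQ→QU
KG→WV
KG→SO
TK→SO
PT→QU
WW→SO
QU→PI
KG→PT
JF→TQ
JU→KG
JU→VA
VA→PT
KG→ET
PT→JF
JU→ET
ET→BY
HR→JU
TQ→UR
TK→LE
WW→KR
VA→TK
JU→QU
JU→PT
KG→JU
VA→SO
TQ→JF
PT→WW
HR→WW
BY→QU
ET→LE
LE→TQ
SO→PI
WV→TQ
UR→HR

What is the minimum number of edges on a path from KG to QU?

2

Level 0: KG
Level 1: ET, JF, JU, PT, SO, WV, WW
Level 2: BY, HR, KR, LE, PI, QU, TK, TQ, VA
Level 3: UR
QU first appears at level 2.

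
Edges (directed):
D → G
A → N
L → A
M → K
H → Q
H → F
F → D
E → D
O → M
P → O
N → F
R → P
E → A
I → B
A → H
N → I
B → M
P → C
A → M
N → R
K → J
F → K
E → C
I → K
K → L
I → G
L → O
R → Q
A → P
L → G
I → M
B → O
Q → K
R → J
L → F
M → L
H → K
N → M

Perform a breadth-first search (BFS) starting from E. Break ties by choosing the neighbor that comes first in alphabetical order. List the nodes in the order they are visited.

E -> A -> C -> D -> H -> M -> N -> P -> G -> F -> K -> Q -> L -> I -> R -> O -> J -> B

Visit E; enqueue A, C, D → queue [A, C, D]
Visit A; enqueue H, M, N, P → queue [C, D, H, M, N, P]
Visit C → queue [D, H, M, N, P]
Visit D; enqueue G → queue [H, M, N, P, G]
Visit H; enqueue F, K, Q → queue [M, N, P, G, F, K, Q]
Visit M; enqueue L → queue [N, P, G, F, K, Q, L]
Visit N; enqueue I, R → queue [P, G, F, K, Q, L, I, R]
Visit P; enqueue O → queue [G, F, K, Q, L, I, R, O]
Visit G → queue [F, K, Q, L, I, R, O]
Visit F → queue [K, Q, L, I, R, O]
Visit K; enqueue J → queue [Q, L, I, R, O, J]
Visit Q → queue [L, I, R, O, J]
Visit L → queue [I, R, O, J]
Visit I; enqueue B → queue [R, O, J, B]
Visit R → queue [O, J, B]
Visit O → queue [J, B]
Visit J → queue [B]
Visit B → queue []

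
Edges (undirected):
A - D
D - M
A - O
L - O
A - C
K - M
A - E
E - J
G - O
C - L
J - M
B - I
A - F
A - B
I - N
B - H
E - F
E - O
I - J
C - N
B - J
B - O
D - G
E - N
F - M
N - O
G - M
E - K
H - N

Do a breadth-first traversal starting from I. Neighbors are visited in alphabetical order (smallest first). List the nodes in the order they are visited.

Visit I; enqueue B, J, N → queue [B, J, N]
Visit B; enqueue A, H, O → queue [J, N, A, H, O]
Visit J; enqueue E, M → queue [N, A, H, O, E, M]
Visit N; enqueue C → queue [A, H, O, E, M, C]
Visit A; enqueue D, F → queue [H, O, E, M, C, D, F]
Visit H → queue [O, E, M, C, D, F]
Visit O; enqueue G, L → queue [E, M, C, D, F, G, L]
Visit E; enqueue K → queue [M, C, D, F, G, L, K]
Visit M → queue [C, D, F, G, L, K]
Visit C → queue [D, F, G, L, K]
Visit D → queue [F, G, L, K]
Visit F → queue [G, L, K]
Visit G → queue [L, K]
Visit L → queue [K]
Visit K → queue []

I -> B -> J -> N -> A -> H -> O -> E -> M -> C -> D -> F -> G -> L -> K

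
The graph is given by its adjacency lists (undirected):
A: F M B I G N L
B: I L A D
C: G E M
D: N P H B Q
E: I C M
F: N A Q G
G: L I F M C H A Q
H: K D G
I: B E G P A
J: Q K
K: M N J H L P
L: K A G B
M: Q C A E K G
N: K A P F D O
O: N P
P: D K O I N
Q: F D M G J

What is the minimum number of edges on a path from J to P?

Level 0: J
Level 1: K, Q
Level 2: D, F, G, H, L, M, N, P
Level 3: A, B, C, E, I, O
P first appears at level 2.

2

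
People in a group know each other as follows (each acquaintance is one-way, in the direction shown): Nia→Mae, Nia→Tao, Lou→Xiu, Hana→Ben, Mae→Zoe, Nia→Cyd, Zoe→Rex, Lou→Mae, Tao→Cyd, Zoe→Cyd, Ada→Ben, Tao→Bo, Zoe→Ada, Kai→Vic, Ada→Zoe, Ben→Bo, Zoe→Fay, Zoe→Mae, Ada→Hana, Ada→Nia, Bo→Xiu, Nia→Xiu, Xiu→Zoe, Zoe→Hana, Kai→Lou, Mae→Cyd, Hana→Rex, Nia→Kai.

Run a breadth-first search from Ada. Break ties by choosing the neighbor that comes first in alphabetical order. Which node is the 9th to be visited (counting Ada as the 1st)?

Visit Ada; enqueue Ben, Hana, Nia, Zoe → queue [Ben, Hana, Nia, Zoe]
Visit Ben; enqueue Bo → queue [Hana, Nia, Zoe, Bo]
Visit Hana; enqueue Rex → queue [Nia, Zoe, Bo, Rex]
Visit Nia; enqueue Cyd, Kai, Mae, Tao, Xiu → queue [Zoe, Bo, Rex, Cyd, Kai, Mae, Tao, Xiu]
Visit Zoe; enqueue Fay → queue [Bo, Rex, Cyd, Kai, Mae, Tao, Xiu, Fay]
Visit Bo → queue [Rex, Cyd, Kai, Mae, Tao, Xiu, Fay]
Visit Rex → queue [Cyd, Kai, Mae, Tao, Xiu, Fay]
Visit Cyd → queue [Kai, Mae, Tao, Xiu, Fay]
Visit Kai; enqueue Lou, Vic → queue [Mae, Tao, Xiu, Fay, Lou, Vic]
Visit Mae → queue [Tao, Xiu, Fay, Lou, Vic]
Visit Tao → queue [Xiu, Fay, Lou, Vic]
Visit Xiu → queue [Fay, Lou, Vic]
Visit Fay → queue [Lou, Vic]
Visit Lou → queue [Vic]
Visit Vic → queue []

Visit order: Ada, Ben, Hana, Nia, Zoe, Bo, Rex, Cyd, Kai, Mae, Tao, Xiu, Fay, Lou, Vic

Kai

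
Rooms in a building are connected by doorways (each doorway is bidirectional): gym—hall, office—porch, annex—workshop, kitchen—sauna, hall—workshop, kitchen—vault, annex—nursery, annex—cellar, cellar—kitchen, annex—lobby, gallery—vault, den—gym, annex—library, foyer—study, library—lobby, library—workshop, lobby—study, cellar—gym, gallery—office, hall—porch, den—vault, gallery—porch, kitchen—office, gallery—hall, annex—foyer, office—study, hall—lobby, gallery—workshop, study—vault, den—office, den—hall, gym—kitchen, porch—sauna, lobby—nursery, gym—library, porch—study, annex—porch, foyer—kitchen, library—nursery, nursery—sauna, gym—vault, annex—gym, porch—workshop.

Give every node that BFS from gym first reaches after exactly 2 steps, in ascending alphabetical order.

foyer, gallery, lobby, nursery, office, porch, sauna, study, workshop

Level 0: gym
Level 1: annex, cellar, den, hall, kitchen, library, vault
Level 2: foyer, gallery, lobby, nursery, office, porch, sauna, study, workshop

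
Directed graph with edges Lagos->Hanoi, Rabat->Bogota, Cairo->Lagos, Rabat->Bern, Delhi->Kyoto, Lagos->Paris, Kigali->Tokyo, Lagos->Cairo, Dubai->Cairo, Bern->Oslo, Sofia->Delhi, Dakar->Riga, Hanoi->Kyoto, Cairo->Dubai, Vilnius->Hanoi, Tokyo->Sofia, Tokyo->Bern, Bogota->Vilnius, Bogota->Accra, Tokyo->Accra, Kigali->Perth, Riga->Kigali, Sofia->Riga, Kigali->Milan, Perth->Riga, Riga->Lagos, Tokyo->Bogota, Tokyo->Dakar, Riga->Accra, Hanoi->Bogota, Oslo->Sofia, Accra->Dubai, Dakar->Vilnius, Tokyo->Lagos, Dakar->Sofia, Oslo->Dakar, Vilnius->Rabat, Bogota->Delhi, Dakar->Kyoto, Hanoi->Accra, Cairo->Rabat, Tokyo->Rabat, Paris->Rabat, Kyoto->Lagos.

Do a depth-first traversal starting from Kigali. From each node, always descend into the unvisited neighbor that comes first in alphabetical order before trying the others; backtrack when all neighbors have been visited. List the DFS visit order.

Kigali -> Milan -> Perth -> Riga -> Accra -> Dubai -> Cairo -> Lagos -> Hanoi -> Bogota -> Delhi -> Kyoto -> Vilnius -> Rabat -> Bern -> Oslo -> Dakar -> Sofia -> Paris -> Tokyo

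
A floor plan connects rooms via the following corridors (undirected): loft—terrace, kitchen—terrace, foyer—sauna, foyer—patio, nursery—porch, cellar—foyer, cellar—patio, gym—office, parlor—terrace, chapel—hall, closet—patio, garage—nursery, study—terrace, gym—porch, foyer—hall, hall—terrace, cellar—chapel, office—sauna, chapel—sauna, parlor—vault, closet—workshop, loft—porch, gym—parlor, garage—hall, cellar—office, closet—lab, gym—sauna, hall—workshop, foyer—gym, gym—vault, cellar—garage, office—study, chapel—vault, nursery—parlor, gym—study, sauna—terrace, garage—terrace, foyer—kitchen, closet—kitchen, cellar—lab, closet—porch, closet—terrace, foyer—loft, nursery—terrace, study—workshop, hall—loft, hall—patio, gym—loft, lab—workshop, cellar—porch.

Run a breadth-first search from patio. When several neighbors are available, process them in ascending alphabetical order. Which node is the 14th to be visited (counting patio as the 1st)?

gym

Visit patio; enqueue cellar, closet, foyer, hall → queue [cellar, closet, foyer, hall]
Visit cellar; enqueue chapel, garage, lab, office, porch → queue [closet, foyer, hall, chapel, garage, lab, office, porch]
Visit closet; enqueue kitchen, terrace, workshop → queue [foyer, hall, chapel, garage, lab, office, porch, kitchen, terrace, workshop]
Visit foyer; enqueue gym, loft, sauna → queue [hall, chapel, garage, lab, office, porch, kitchen, terrace, workshop, gym, loft, sauna]
Visit hall → queue [chapel, garage, lab, office, porch, kitchen, terrace, workshop, gym, loft, sauna]
Visit chapel; enqueue vault → queue [garage, lab, office, porch, kitchen, terrace, workshop, gym, loft, sauna, vault]
Visit garage; enqueue nursery → queue [lab, office, porch, kitchen, terrace, workshop, gym, loft, sauna, vault, nursery]
Visit lab → queue [office, porch, kitchen, terrace, workshop, gym, loft, sauna, vault, nursery]
Visit office; enqueue study → queue [porch, kitchen, terrace, workshop, gym, loft, sauna, vault, nursery, study]
Visit porch → queue [kitchen, terrace, workshop, gym, loft, sauna, vault, nursery, study]
Visit kitchen → queue [terrace, workshop, gym, loft, sauna, vault, nursery, study]
Visit terrace; enqueue parlor → queue [workshop, gym, loft, sauna, vault, nursery, study, parlor]
Visit workshop → queue [gym, loft, sauna, vault, nursery, study, parlor]
Visit gym → queue [loft, sauna, vault, nursery, study, parlor]
Visit loft → queue [sauna, vault, nursery, study, parlor]
Visit sauna → queue [vault, nursery, study, parlor]
Visit vault → queue [nursery, study, parlor]
Visit nursery → queue [study, parlor]
Visit study → queue [parlor]
Visit parlor → queue []

Visit order: patio, cellar, closet, foyer, hall, chapel, garage, lab, office, porch, kitchen, terrace, workshop, gym, loft, sauna, vault, nursery, study, parlor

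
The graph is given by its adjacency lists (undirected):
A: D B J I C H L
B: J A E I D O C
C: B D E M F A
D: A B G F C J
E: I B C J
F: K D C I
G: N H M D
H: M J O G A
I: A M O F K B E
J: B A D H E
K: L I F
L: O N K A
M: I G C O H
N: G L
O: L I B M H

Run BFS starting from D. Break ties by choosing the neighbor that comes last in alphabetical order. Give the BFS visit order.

Visit D; enqueue J, G, F, C, B, A → queue [J, G, F, C, B, A]
Visit J; enqueue H, E → queue [G, F, C, B, A, H, E]
Visit G; enqueue N, M → queue [F, C, B, A, H, E, N, M]
Visit F; enqueue K, I → queue [C, B, A, H, E, N, M, K, I]
Visit C → queue [B, A, H, E, N, M, K, I]
Visit B; enqueue O → queue [A, H, E, N, M, K, I, O]
Visit A; enqueue L → queue [H, E, N, M, K, I, O, L]
Visit H → queue [E, N, M, K, I, O, L]
Visit E → queue [N, M, K, I, O, L]
Visit N → queue [M, K, I, O, L]
Visit M → queue [K, I, O, L]
Visit K → queue [I, O, L]
Visit I → queue [O, L]
Visit O → queue [L]
Visit L → queue []

D J G F C B A H E N M K I O L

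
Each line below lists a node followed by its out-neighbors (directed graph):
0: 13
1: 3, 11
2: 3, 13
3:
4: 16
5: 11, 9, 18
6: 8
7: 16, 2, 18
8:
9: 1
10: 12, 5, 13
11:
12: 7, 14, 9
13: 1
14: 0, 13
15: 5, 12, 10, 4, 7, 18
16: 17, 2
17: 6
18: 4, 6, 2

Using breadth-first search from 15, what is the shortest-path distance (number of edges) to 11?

Level 0: 15
Level 1: 4, 5, 7, 10, 12, 18
Level 2: 2, 6, 9, 11, 13, 14, 16
Level 3: 0, 1, 3, 8, 17
11 first appears at level 2.

2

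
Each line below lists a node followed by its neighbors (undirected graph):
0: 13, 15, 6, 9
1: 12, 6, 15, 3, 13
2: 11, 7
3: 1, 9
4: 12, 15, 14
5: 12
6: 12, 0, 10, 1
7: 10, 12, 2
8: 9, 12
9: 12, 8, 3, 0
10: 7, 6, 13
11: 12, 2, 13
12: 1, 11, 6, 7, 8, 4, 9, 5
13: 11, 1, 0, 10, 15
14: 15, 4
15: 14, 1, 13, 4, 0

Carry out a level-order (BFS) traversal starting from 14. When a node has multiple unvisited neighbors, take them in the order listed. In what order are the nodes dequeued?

14 15 4 1 13 0 12 6 3 11 10 9 7 8 5 2

Visit 14; enqueue 15, 4 → queue [15, 4]
Visit 15; enqueue 1, 13, 0 → queue [4, 1, 13, 0]
Visit 4; enqueue 12 → queue [1, 13, 0, 12]
Visit 1; enqueue 6, 3 → queue [13, 0, 12, 6, 3]
Visit 13; enqueue 11, 10 → queue [0, 12, 6, 3, 11, 10]
Visit 0; enqueue 9 → queue [12, 6, 3, 11, 10, 9]
Visit 12; enqueue 7, 8, 5 → queue [6, 3, 11, 10, 9, 7, 8, 5]
Visit 6 → queue [3, 11, 10, 9, 7, 8, 5]
Visit 3 → queue [11, 10, 9, 7, 8, 5]
Visit 11; enqueue 2 → queue [10, 9, 7, 8, 5, 2]
Visit 10 → queue [9, 7, 8, 5, 2]
Visit 9 → queue [7, 8, 5, 2]
Visit 7 → queue [8, 5, 2]
Visit 8 → queue [5, 2]
Visit 5 → queue [2]
Visit 2 → queue []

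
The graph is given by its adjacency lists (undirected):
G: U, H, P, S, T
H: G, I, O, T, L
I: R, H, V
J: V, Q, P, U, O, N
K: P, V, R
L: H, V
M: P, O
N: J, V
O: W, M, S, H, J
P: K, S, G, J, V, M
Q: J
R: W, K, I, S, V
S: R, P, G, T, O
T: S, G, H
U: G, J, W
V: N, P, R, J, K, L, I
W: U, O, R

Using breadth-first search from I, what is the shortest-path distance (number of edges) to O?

Level 0: I
Level 1: H, R, V
Level 2: G, J, K, L, N, O, P, S, T, W
Level 3: M, Q, U
O first appears at level 2.

2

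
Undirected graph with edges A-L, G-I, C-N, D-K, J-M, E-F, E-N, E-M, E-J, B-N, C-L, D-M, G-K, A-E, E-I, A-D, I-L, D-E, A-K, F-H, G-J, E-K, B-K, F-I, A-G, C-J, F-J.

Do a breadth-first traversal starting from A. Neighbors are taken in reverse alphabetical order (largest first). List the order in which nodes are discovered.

A -> L -> K -> G -> E -> D -> I -> C -> B -> J -> N -> M -> F -> H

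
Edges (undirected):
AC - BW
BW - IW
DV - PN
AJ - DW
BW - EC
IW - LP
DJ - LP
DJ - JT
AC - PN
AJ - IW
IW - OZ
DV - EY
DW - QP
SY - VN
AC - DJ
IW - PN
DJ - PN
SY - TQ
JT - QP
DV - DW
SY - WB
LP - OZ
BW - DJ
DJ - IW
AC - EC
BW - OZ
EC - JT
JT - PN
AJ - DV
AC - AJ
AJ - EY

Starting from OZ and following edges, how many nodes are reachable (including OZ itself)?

14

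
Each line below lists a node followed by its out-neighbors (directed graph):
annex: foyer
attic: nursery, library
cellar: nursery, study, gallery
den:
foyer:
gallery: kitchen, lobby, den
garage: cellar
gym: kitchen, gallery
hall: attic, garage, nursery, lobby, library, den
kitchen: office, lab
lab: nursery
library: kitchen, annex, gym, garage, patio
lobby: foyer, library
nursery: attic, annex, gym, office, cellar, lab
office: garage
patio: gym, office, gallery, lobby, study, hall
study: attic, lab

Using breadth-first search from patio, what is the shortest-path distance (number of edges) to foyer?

2

Level 0: patio
Level 1: gallery, gym, hall, lobby, office, study
Level 2: attic, den, foyer, garage, kitchen, lab, library, nursery
Level 3: annex, cellar
foyer first appears at level 2.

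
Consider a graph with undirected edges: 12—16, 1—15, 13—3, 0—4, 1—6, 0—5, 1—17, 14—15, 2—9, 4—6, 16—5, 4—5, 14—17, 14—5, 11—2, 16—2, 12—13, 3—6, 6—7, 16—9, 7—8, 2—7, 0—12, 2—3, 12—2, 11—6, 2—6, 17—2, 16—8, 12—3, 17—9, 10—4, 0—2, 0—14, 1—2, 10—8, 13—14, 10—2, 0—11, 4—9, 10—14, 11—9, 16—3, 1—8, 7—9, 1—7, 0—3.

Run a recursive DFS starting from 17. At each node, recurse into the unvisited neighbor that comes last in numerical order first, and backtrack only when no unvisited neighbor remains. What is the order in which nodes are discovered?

17 → 14 → 15 → 1 → 8 → 16 → 12 → 13 → 3 → 6 → 11 → 9 → 7 → 2 → 10 → 4 → 5 → 0

Visit 17
17 → 14
14 → 15
15 → 1
1 → 8
8 → 16
16 → 12
12 → 13
13 → 3
3 → 6
6 → 11
11 → 9
9 → 7
7 → 2
2 → 10
10 → 4
4 → 5
5 → 0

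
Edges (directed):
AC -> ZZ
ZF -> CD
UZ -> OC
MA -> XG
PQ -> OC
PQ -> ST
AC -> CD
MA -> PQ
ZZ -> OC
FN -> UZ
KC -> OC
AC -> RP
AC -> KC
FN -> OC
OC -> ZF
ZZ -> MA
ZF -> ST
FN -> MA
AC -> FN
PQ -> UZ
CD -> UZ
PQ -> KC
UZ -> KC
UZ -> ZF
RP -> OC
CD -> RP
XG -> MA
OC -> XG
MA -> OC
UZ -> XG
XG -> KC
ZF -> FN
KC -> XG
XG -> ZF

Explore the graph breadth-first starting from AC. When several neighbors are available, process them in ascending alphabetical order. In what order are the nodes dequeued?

Visit AC; enqueue CD, FN, KC, RP, ZZ → queue [CD, FN, KC, RP, ZZ]
Visit CD; enqueue UZ → queue [FN, KC, RP, ZZ, UZ]
Visit FN; enqueue MA, OC → queue [KC, RP, ZZ, UZ, MA, OC]
Visit KC; enqueue XG → queue [RP, ZZ, UZ, MA, OC, XG]
Visit RP → queue [ZZ, UZ, MA, OC, XG]
Visit ZZ → queue [UZ, MA, OC, XG]
Visit UZ; enqueue ZF → queue [MA, OC, XG, ZF]
Visit MA; enqueue PQ → queue [OC, XG, ZF, PQ]
Visit OC → queue [XG, ZF, PQ]
Visit XG → queue [ZF, PQ]
Visit ZF; enqueue ST → queue [PQ, ST]
Visit PQ → queue [ST]
Visit ST → queue []

AC, CD, FN, KC, RP, ZZ, UZ, MA, OC, XG, ZF, PQ, ST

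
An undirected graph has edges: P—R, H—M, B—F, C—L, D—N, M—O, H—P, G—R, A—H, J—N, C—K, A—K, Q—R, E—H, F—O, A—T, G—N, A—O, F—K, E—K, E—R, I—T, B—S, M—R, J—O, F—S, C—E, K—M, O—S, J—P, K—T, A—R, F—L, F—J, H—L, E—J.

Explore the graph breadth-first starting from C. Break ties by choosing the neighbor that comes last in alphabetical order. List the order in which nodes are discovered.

Visit C; enqueue L, K, E → queue [L, K, E]
Visit L; enqueue H, F → queue [K, E, H, F]
Visit K; enqueue T, M, A → queue [E, H, F, T, M, A]
Visit E; enqueue R, J → queue [H, F, T, M, A, R, J]
Visit H; enqueue P → queue [F, T, M, A, R, J, P]
Visit F; enqueue S, O, B → queue [T, M, A, R, J, P, S, O, B]
Visit T; enqueue I → queue [M, A, R, J, P, S, O, B, I]
Visit M → queue [A, R, J, P, S, O, B, I]
Visit A → queue [R, J, P, S, O, B, I]
Visit R; enqueue Q, G → queue [J, P, S, O, B, I, Q, G]
Visit J; enqueue N → queue [P, S, O, B, I, Q, G, N]
Visit P → queue [S, O, B, I, Q, G, N]
Visit S → queue [O, B, I, Q, G, N]
Visit O → queue [B, I, Q, G, N]
Visit B → queue [I, Q, G, N]
Visit I → queue [Q, G, N]
Visit Q → queue [G, N]
Visit G → queue [N]
Visit N; enqueue D → queue [D]
Visit D → queue []

C → L → K → E → H → F → T → M → A → R → J → P → S → O → B → I → Q → G → N → D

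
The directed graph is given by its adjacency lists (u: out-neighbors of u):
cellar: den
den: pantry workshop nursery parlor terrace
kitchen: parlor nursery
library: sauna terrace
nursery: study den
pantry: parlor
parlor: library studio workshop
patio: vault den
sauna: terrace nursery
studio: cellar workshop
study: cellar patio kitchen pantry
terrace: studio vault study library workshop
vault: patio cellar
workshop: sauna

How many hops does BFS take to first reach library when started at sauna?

2

Level 0: sauna
Level 1: nursery, terrace
Level 2: den, library, studio, study, vault, workshop
Level 3: cellar, kitchen, pantry, parlor, patio
library first appears at level 2.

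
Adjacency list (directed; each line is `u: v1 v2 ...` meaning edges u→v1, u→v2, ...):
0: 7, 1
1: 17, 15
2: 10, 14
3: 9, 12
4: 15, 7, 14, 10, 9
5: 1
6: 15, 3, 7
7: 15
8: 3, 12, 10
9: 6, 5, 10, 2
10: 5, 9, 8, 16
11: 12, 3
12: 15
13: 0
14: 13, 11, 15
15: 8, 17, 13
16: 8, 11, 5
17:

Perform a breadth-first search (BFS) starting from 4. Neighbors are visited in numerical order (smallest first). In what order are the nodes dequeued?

4 7 9 10 14 15 2 5 6 8 16 11 13 17 1 3 12 0

Visit 4; enqueue 7, 9, 10, 14, 15 → queue [7, 9, 10, 14, 15]
Visit 7 → queue [9, 10, 14, 15]
Visit 9; enqueue 2, 5, 6 → queue [10, 14, 15, 2, 5, 6]
Visit 10; enqueue 8, 16 → queue [14, 15, 2, 5, 6, 8, 16]
Visit 14; enqueue 11, 13 → queue [15, 2, 5, 6, 8, 16, 11, 13]
Visit 15; enqueue 17 → queue [2, 5, 6, 8, 16, 11, 13, 17]
Visit 2 → queue [5, 6, 8, 16, 11, 13, 17]
Visit 5; enqueue 1 → queue [6, 8, 16, 11, 13, 17, 1]
Visit 6; enqueue 3 → queue [8, 16, 11, 13, 17, 1, 3]
Visit 8; enqueue 12 → queue [16, 11, 13, 17, 1, 3, 12]
Visit 16 → queue [11, 13, 17, 1, 3, 12]
Visit 11 → queue [13, 17, 1, 3, 12]
Visit 13; enqueue 0 → queue [17, 1, 3, 12, 0]
Visit 17 → queue [1, 3, 12, 0]
Visit 1 → queue [3, 12, 0]
Visit 3 → queue [12, 0]
Visit 12 → queue [0]
Visit 0 → queue []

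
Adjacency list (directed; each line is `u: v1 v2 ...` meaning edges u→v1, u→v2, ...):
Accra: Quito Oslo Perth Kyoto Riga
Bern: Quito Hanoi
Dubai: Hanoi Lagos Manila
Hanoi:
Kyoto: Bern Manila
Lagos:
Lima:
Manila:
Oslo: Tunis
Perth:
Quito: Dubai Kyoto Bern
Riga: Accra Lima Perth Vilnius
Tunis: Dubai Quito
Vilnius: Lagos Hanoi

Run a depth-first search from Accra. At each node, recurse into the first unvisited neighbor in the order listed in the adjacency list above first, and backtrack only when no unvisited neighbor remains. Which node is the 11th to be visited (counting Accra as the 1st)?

Visit Accra
Accra → Quito
Quito → Dubai
Dubai → Hanoi
Dubai → Lagos
Dubai → Manila
Quito → Kyoto
Kyoto → Bern
Accra → Oslo
Oslo → Tunis
Accra → Perth
Accra → Riga
Riga → Lima
Riga → Vilnius

Visit order: Accra, Quito, Dubai, Hanoi, Lagos, Manila, Kyoto, Bern, Oslo, Tunis, Perth, Riga, Lima, Vilnius

Perth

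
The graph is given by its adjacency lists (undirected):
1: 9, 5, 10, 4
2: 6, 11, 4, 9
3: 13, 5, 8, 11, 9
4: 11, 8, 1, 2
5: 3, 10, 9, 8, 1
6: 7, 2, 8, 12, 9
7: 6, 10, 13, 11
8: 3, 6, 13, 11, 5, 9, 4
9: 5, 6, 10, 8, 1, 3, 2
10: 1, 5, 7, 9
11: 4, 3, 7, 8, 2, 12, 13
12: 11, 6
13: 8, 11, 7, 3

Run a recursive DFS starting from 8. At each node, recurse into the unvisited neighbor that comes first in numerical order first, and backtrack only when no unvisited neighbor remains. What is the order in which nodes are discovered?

8 → 3 → 5 → 1 → 4 → 2 → 6 → 7 → 10 → 9 → 11 → 12 → 13

Visit 8
8 → 3
3 → 5
5 → 1
1 → 4
4 → 2
2 → 6
6 → 7
7 → 10
10 → 9
7 → 11
11 → 12
11 → 13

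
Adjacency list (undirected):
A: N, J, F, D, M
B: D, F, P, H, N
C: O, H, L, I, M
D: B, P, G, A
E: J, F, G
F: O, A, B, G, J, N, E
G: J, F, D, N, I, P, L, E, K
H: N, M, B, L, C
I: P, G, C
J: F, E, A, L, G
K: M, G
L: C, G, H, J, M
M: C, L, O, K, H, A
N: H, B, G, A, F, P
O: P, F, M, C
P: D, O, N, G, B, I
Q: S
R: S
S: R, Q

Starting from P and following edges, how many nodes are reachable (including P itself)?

BFS from P visits: P, D, O, N, G, B, I, A, F, M, C, H, J, L, E, K
Reachable nodes: 16 of 19 total.

16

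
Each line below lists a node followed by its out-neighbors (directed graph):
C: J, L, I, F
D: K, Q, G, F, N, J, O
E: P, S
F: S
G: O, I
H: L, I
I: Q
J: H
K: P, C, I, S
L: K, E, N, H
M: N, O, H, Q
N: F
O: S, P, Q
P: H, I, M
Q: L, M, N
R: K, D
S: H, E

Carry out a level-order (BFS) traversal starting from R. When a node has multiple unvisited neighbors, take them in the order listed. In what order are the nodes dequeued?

R → K → D → P → C → I → S → Q → G → F → N → J → O → H → M → L → E

Visit R; enqueue K, D → queue [K, D]
Visit K; enqueue P, C, I, S → queue [D, P, C, I, S]
Visit D; enqueue Q, G, F, N, J, O → queue [P, C, I, S, Q, G, F, N, J, O]
Visit P; enqueue H, M → queue [C, I, S, Q, G, F, N, J, O, H, M]
Visit C; enqueue L → queue [I, S, Q, G, F, N, J, O, H, M, L]
Visit I → queue [S, Q, G, F, N, J, O, H, M, L]
Visit S; enqueue E → queue [Q, G, F, N, J, O, H, M, L, E]
Visit Q → queue [G, F, N, J, O, H, M, L, E]
Visit G → queue [F, N, J, O, H, M, L, E]
Visit F → queue [N, J, O, H, M, L, E]
Visit N → queue [J, O, H, M, L, E]
Visit J → queue [O, H, M, L, E]
Visit O → queue [H, M, L, E]
Visit H → queue [M, L, E]
Visit M → queue [L, E]
Visit L → queue [E]
Visit E → queue []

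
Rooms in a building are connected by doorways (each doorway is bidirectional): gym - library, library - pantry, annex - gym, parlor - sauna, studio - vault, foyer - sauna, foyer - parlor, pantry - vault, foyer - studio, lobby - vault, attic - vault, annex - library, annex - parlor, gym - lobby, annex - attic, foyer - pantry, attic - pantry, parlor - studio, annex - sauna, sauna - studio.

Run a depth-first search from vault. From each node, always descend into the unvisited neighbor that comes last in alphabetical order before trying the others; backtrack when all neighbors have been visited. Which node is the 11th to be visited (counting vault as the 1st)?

Visit vault
vault → studio
studio → sauna
sauna → parlor
parlor → foyer
foyer → pantry
pantry → library
library → gym
gym → lobby
gym → annex
annex → attic

Visit order: vault, studio, sauna, parlor, foyer, pantry, library, gym, lobby, annex, attic

attic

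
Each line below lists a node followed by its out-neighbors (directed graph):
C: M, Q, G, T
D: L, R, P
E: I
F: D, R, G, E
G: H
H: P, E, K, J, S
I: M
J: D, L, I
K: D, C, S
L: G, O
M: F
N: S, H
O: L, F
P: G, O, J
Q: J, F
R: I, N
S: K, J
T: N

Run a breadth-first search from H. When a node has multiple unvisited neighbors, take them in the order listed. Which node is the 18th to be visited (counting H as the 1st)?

N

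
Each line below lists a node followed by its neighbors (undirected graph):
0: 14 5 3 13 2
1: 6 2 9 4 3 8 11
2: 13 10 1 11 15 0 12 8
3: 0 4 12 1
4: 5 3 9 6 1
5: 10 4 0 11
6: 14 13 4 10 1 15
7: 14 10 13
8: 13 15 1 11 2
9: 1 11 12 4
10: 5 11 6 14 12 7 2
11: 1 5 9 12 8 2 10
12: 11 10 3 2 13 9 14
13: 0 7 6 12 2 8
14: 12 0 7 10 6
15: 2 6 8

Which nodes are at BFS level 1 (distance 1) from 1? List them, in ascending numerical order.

2, 3, 4, 6, 8, 9, 11

Level 0: 1
Level 1: 2, 3, 4, 6, 8, 9, 11
Level 2: 0, 5, 10, 12, 13, 14, 15
Level 3: 7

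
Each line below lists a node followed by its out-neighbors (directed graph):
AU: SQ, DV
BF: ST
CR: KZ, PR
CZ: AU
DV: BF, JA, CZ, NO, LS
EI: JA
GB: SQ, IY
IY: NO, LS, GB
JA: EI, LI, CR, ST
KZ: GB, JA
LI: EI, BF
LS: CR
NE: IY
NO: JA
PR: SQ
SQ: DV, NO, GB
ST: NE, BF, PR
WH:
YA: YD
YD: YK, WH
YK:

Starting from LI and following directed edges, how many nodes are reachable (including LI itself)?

BFS from LI visits: LI, EI, BF, JA, ST, CR, PR, NE, KZ, SQ, IY, GB, NO, DV, LS, CZ, AU
Reachable nodes: 17 of 21 total.

17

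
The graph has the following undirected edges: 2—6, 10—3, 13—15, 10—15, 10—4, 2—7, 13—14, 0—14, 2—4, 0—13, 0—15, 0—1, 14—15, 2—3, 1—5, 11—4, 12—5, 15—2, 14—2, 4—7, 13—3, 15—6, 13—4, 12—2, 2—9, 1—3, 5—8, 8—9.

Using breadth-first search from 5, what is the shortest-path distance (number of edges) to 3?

Level 0: 5
Level 1: 1, 8, 12
Level 2: 0, 2, 3, 9
Level 3: 4, 6, 7, 10, 13, 14, 15
Level 4: 11
3 first appears at level 2.

2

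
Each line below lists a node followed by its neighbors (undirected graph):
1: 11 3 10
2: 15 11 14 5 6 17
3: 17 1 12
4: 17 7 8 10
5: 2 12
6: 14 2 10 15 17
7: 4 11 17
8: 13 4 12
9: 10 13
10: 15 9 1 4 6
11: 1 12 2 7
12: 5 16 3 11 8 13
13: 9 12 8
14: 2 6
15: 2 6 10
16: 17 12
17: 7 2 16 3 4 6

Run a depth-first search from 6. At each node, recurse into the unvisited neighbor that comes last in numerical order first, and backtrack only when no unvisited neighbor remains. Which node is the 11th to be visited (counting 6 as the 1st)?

11

Visit 6
6 → 17
17 → 16
16 → 12
12 → 13
13 → 9
9 → 10
10 → 15
15 → 2
2 → 14
2 → 11
11 → 7
7 → 4
4 → 8
11 → 1
1 → 3
2 → 5

Visit order: 6, 17, 16, 12, 13, 9, 10, 15, 2, 14, 11, 7, 4, 8, 1, 3, 5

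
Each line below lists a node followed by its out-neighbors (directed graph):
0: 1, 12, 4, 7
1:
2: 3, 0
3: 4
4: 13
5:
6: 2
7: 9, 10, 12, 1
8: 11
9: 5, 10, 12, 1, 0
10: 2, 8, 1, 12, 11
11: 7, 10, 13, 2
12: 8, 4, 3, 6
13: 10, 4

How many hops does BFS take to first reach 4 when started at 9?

Level 0: 9
Level 1: 0, 1, 5, 10, 12
Level 2: 2, 3, 4, 6, 7, 8, 11
Level 3: 13
4 first appears at level 2.

2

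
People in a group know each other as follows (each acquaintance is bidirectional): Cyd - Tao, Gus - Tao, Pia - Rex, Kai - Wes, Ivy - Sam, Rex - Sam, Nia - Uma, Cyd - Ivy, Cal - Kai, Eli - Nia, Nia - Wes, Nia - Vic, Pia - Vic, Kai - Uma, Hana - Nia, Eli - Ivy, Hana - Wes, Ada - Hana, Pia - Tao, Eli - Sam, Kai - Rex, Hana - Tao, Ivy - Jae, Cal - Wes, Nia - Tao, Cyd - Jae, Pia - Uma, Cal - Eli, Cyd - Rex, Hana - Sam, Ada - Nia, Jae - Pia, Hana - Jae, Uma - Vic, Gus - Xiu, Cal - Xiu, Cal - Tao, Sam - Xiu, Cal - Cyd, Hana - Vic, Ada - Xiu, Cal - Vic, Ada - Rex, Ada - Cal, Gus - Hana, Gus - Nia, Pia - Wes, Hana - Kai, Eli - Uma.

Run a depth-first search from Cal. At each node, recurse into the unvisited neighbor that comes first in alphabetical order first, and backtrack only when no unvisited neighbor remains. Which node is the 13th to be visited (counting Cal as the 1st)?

Visit Cal
Cal → Ada
Ada → Hana
Hana → Gus
Gus → Nia
Nia → Eli
Eli → Ivy
Ivy → Cyd
Cyd → Jae
Jae → Pia
Pia → Rex
Rex → Kai
Kai → Uma
Uma → Vic
Kai → Wes
Rex → Sam
Sam → Xiu
Pia → Tao

Visit order: Cal, Ada, Hana, Gus, Nia, Eli, Ivy, Cyd, Jae, Pia, Rex, Kai, Uma, Vic, Wes, Sam, Xiu, Tao

Uma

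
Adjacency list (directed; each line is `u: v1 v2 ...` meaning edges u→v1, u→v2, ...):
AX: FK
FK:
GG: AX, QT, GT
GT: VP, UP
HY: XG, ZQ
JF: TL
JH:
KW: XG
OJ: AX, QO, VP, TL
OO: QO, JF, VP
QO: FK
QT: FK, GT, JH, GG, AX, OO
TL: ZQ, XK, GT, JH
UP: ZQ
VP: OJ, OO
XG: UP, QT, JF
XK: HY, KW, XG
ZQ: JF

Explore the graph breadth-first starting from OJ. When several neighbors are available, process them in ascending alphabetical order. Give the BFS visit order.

OJ → AX → QO → TL → VP → FK → GT → JH → XK → ZQ → OO → UP → HY → KW → XG → JF → QT → GG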